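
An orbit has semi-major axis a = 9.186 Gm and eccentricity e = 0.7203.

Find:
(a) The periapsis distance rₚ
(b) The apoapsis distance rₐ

Convert to SI: a = 9.186 Gm = 9.186e+09 m.
(a) rₚ = a(1 − e) = 9.186e+09 · (1 − 0.7203) = 9.186e+09 · 0.2797 ≈ 2.569e+09 m = 2.569 Gm.
(b) rₐ = a(1 + e) = 9.186e+09 · (1 + 0.7203) = 9.186e+09 · 1.7203 ≈ 1.58e+10 m = 15.8 Gm.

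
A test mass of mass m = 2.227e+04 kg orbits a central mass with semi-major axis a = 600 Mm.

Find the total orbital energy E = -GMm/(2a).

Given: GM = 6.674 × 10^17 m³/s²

Convert to SI: a = 600 Mm = 6e+08 m.
E = −GMm / (2a).
E = −6.674e+17 · 2.227e+04 / (2 · 6e+08) J ≈ -1.239e+13 J = -12.39 TJ.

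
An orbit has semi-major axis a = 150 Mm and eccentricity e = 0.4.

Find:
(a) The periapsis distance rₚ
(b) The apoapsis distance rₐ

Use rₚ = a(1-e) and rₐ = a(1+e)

Convert to SI: a = 150 Mm = 1.5e+08 m.
(a) rₚ = a(1 − e) = 1.5e+08 · (1 − 0.4) = 1.5e+08 · 0.6 ≈ 9e+07 m = 90 Mm.
(b) rₐ = a(1 + e) = 1.5e+08 · (1 + 0.4) = 1.5e+08 · 1.4 ≈ 2.1e+08 m = 210 Mm.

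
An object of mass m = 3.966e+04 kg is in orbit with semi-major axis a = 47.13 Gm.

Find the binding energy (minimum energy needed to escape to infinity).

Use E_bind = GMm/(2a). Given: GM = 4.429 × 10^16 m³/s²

Convert to SI: a = 47.13 Gm = 4.713e+10 m.
Total orbital energy is E = −GMm/(2a); binding energy is E_bind = −E = GMm/(2a).
E_bind = 4.429e+16 · 3.966e+04 / (2 · 4.713e+10) J ≈ 1.864e+10 J = 18.64 GJ.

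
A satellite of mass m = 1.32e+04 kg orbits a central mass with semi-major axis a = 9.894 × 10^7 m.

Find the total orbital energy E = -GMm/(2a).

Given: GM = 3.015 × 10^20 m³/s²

E = −GMm / (2a).
E = −3.015e+20 · 1.32e+04 / (2 · 9.894e+07) J ≈ -2.011e+16 J = -20.11 PJ.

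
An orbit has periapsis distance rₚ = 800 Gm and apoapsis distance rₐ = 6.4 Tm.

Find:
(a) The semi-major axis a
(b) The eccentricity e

Convert to SI: rₚ = 800 Gm = 8e+11 m; rₐ = 6.4 Tm = 6.4e+12 m.
(a) a = (rₚ + rₐ) / 2 = (8e+11 + 6.4e+12) / 2 ≈ 3.6e+12 m = 3.6 Tm.
(b) e = (rₐ − rₚ) / (rₐ + rₚ) = (6.4e+12 − 8e+11) / (6.4e+12 + 8e+11) ≈ 0.7778.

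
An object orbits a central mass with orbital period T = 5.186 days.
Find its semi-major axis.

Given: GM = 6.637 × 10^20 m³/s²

Convert to SI: T = 5.186 days = 448070 s.
Invert Kepler's third law: a = (GM · T² / (4π²))^(1/3).
Substituting T = 448070 s and GM = 6.637e+20 m³/s²:
a = (6.637e+20 · (448070)² / (4π²))^(1/3) m
a ≈ 1.5e+10 m = 15 Gm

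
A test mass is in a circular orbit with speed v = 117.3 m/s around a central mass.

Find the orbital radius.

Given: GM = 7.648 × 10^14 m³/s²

For a circular orbit, v² = GM / r, so r = GM / v².
r = 7.648e+14 / (117.3)² m ≈ 5.558e+10 m = 55.58 Gm.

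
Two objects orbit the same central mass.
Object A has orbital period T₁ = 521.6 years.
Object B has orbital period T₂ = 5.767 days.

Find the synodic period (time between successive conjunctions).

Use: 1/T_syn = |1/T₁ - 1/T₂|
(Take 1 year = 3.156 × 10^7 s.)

Convert to SI: T₁ = 521.6 years = 1.64617e+10 s; T₂ = 5.767 days = 498269 s.
T_syn = |T₁ · T₂ / (T₁ − T₂)|.
T_syn = |1.64617e+10 · 498269 / (1.64617e+10 − 498269)| s ≈ 4.983e+05 s = 5.767 days.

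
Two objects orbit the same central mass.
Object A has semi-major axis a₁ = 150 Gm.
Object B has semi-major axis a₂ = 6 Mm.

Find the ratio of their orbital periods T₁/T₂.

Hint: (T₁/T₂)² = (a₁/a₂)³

Convert to SI: a₁ = 150 Gm = 1.5e+11 m; a₂ = 6 Mm = 6e+06 m.
From Kepler's third law, (T₁/T₂)² = (a₁/a₂)³, so T₁/T₂ = (a₁/a₂)^(3/2).
a₁/a₂ = 1.5e+11 / 6e+06 = 25000.
T₁/T₂ = (25000)^(3/2) ≈ 3.953e+06.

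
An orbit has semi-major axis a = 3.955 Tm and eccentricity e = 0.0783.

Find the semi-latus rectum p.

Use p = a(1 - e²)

Convert to SI: a = 3.955 Tm = 3.955e+12 m.
p = a (1 − e²).
p = 3.955e+12 · (1 − (0.0783)²) = 3.955e+12 · 0.993869 ≈ 3.931e+12 m = 3.931 Tm.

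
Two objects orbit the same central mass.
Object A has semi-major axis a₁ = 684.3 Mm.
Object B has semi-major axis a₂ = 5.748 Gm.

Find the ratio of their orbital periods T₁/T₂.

Convert to SI: a₁ = 684.3 Mm = 6.843e+08 m; a₂ = 5.748 Gm = 5.748e+09 m.
From Kepler's third law, (T₁/T₂)² = (a₁/a₂)³, so T₁/T₂ = (a₁/a₂)^(3/2).
a₁/a₂ = 6.843e+08 / 5.748e+09 = 0.11905.
T₁/T₂ = (0.11905)^(3/2) ≈ 0.04108.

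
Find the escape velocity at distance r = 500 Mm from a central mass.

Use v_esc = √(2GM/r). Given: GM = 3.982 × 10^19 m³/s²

Convert to SI: r = 500 Mm = 5e+08 m.
Escape velocity comes from setting total energy to zero: ½v² − GM/r = 0 ⇒ v_esc = √(2GM / r).
v_esc = √(2 · 3.982e+19 / 5e+08) m/s ≈ 3.991e+05 m/s = 399.1 km/s.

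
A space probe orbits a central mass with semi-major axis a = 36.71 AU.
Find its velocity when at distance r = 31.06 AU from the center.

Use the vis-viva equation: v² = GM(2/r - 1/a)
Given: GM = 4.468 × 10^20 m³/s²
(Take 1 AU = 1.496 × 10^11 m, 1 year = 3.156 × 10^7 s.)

Convert to SI: a = 36.71 AU = 5.49182e+12 m; r = 31.06 AU = 4.64658e+12 m.
Vis-viva: v = √(GM · (2/r − 1/a)).
2/r − 1/a = 2/4.64658e+12 − 1/5.49182e+12 = 2.48335e-13 m⁻¹.
v = √(4.468e+20 · 2.48335e-13) m/s ≈ 1.053e+04 m/s = 2.222 AU/year.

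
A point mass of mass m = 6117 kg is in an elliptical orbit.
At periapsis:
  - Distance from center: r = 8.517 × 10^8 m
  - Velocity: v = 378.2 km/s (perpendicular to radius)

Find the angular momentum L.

Convert to SI: v = 378.2 km/s = 378200 m/s.
Since v is perpendicular to r, L = m · v · r.
L = 6117 · 378200 · 8.517e+08 kg·m²/s ≈ 1.97e+18 kg·m²/s.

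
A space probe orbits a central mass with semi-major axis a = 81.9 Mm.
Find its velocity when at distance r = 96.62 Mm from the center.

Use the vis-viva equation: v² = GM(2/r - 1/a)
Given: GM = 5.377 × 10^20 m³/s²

Convert to SI: a = 81.9 Mm = 8.19e+07 m; r = 96.62 Mm = 9.662e+07 m.
Vis-viva: v = √(GM · (2/r − 1/a)).
2/r − 1/a = 2/9.662e+07 − 1/8.19e+07 = 8.48964e-09 m⁻¹.
v = √(5.377e+20 · 8.48964e-09) m/s ≈ 2.137e+06 m/s = 2137 km/s.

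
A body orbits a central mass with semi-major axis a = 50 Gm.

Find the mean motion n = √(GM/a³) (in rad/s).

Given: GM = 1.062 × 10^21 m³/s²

Convert to SI: a = 50 Gm = 5e+10 m.
n = √(GM / a³).
n = √(1.062e+21 / (5e+10)³) rad/s ≈ 2.915e-06 rad/s.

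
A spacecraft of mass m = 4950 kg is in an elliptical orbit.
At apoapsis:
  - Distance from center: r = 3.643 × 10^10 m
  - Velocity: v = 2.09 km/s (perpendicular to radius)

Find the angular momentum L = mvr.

Convert to SI: v = 2.09 km/s = 2090 m/s.
Since v is perpendicular to r, L = m · v · r.
L = 4950 · 2090 · 3.643e+10 kg·m²/s ≈ 3.769e+17 kg·m²/s.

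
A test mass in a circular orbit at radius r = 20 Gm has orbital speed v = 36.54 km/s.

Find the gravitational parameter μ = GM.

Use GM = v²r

Convert to SI: r = 20 Gm = 2e+10 m; v = 36.54 km/s = 36540 m/s.
For a circular orbit v² = GM/r, so GM = v² · r.
GM = (36540)² · 2e+10 m³/s² ≈ 2.67e+19 m³/s² = 2.67 × 10^19 m³/s².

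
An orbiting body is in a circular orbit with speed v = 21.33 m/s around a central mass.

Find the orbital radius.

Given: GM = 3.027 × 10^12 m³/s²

For a circular orbit, v² = GM / r, so r = GM / v².
r = 3.027e+12 / (21.33)² m ≈ 6.653e+09 m = 6.653 Gm.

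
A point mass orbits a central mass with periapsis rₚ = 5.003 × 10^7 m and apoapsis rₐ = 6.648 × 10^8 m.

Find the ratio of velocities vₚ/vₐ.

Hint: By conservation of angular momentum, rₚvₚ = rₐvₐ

Conservation of angular momentum gives rₚvₚ = rₐvₐ, so vₚ/vₐ = rₐ/rₚ.
vₚ/vₐ = 6.648e+08 / 5.003e+07 ≈ 13.29.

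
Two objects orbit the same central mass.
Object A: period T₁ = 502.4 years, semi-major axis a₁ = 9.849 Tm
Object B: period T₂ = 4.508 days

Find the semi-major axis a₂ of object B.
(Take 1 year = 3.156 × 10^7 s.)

Convert to SI: T₁ = 502.4 years = 1.58557e+10 s; a₁ = 9.849 Tm = 9.849e+12 m; T₂ = 4.508 days = 389491 s.
Kepler's third law: (T₁/T₂)² = (a₁/a₂)³ ⇒ a₂ = a₁ · (T₂/T₁)^(2/3).
T₂/T₁ = 389491 / 1.58557e+10 = 2.45647e-05.
a₂ = 9.849e+12 · (2.45647e-05)^(2/3) m ≈ 8.323e+09 m = 8.323 Gm.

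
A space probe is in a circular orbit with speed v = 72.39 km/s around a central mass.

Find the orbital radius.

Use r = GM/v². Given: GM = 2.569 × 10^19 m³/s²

Convert to SI: v = 72.39 km/s = 72390 m/s.
For a circular orbit, v² = GM / r, so r = GM / v².
r = 2.569e+19 / (72390)² m ≈ 4.902e+09 m = 4.902 Gm.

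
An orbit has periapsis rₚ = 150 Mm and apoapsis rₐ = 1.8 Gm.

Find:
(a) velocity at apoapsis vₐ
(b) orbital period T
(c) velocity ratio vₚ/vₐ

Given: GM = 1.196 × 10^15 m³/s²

Convert to SI: rₚ = 150 Mm = 1.5e+08 m; rₐ = 1.8 Gm = 1.8e+09 m.
(a) With a = (rₚ + rₐ)/2 = 9.75e+08 m, vₐ = √(GM (2/rₐ − 1/a)) = √(1.196e+15 · (2/1.8e+09 − 1/9.75e+08)) m/s ≈ 319.7 m/s
(b) With a = (rₚ + rₐ)/2 = 9.75e+08 m, T = 2π √(a³/GM) = 2π √((9.75e+08)³/1.196e+15) s ≈ 5.531e+06 s
(c) Conservation of angular momentum (rₚvₚ = rₐvₐ) gives vₚ/vₐ = rₐ/rₚ = 1.8e+09/1.5e+08 ≈ 12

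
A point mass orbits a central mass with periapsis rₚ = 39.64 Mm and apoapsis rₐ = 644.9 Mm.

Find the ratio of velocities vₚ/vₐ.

Convert to SI: rₚ = 39.64 Mm = 3.964e+07 m; rₐ = 644.9 Mm = 6.449e+08 m.
Conservation of angular momentum gives rₚvₚ = rₐvₐ, so vₚ/vₐ = rₐ/rₚ.
vₚ/vₐ = 6.449e+08 / 3.964e+07 ≈ 16.27.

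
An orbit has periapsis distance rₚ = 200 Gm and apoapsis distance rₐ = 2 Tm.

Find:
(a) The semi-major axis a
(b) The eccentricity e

Convert to SI: rₚ = 200 Gm = 2e+11 m; rₐ = 2 Tm = 2e+12 m.
(a) a = (rₚ + rₐ) / 2 = (2e+11 + 2e+12) / 2 ≈ 1.1e+12 m = 1.1 Tm.
(b) e = (rₐ − rₚ) / (rₐ + rₚ) = (2e+12 − 2e+11) / (2e+12 + 2e+11) ≈ 0.8182.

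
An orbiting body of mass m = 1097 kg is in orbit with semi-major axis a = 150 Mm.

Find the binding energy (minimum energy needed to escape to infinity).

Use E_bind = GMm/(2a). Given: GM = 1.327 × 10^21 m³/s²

Convert to SI: a = 150 Mm = 1.5e+08 m.
Total orbital energy is E = −GMm/(2a); binding energy is E_bind = −E = GMm/(2a).
E_bind = 1.327e+21 · 1097 / (2 · 1.5e+08) J ≈ 4.852e+15 J = 4.852 PJ.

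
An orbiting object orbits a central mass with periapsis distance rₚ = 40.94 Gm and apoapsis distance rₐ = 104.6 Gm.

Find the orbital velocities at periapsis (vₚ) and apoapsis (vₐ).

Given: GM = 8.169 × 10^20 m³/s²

Convert to SI: rₚ = 40.94 Gm = 4.094e+10 m; rₐ = 104.6 Gm = 1.046e+11 m.
Use the vis-viva equation v² = GM(2/r − 1/a) with a = (rₚ + rₐ)/2 = (4.094e+10 + 1.046e+11)/2 = 7.277e+10 m.
vₚ = √(GM · (2/rₚ − 1/a)) = √(8.169e+20 · (2/4.094e+10 − 1/7.277e+10)) m/s ≈ 1.694e+05 m/s = 169.4 km/s.
vₐ = √(GM · (2/rₐ − 1/a)) = √(8.169e+20 · (2/1.046e+11 − 1/7.277e+10)) m/s ≈ 6.629e+04 m/s = 66.29 km/s.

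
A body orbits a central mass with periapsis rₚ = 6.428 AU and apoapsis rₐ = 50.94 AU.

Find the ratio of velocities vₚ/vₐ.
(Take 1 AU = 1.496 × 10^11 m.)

Convert to SI: rₚ = 6.428 AU = 9.61629e+11 m; rₐ = 50.94 AU = 7.62062e+12 m.
Conservation of angular momentum gives rₚvₚ = rₐvₐ, so vₚ/vₐ = rₐ/rₚ.
vₚ/vₐ = 7.62062e+12 / 9.61629e+11 ≈ 7.925.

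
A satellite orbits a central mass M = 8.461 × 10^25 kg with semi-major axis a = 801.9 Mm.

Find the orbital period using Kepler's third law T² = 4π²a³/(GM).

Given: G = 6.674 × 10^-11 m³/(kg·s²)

Convert to SI: a = 801.9 Mm = 8.019e+08 m.
GM = G · M = 6.674e-11 · 8.461e+25 = 5.64687e+15 m³/s².
Kepler's third law: T = 2π √(a³ / GM).
Substituting a = 8.019e+08 m and GM = 5.64687e+15 m³/s²:
T = 2π √((8.019e+08)³ / 5.64687e+15) s
T ≈ 1.899e+06 s = 21.98 days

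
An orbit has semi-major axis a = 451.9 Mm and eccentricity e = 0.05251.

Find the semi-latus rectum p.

Convert to SI: a = 451.9 Mm = 4.519e+08 m.
p = a (1 − e²).
p = 4.519e+08 · (1 − (0.05251)²) = 4.519e+08 · 0.997243 ≈ 4.507e+08 m = 450.7 Mm.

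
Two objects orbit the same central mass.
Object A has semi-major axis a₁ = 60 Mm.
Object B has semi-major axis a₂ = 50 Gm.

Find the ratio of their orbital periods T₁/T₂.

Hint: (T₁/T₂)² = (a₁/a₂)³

Convert to SI: a₁ = 60 Mm = 6e+07 m; a₂ = 50 Gm = 5e+10 m.
From Kepler's third law, (T₁/T₂)² = (a₁/a₂)³, so T₁/T₂ = (a₁/a₂)^(3/2).
a₁/a₂ = 6e+07 / 5e+10 = 0.0012.
T₁/T₂ = (0.0012)^(3/2) ≈ 4.157e-05.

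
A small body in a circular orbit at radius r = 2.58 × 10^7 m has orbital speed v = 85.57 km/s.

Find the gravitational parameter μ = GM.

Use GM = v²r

Convert to SI: v = 85.57 km/s = 85570 m/s.
For a circular orbit v² = GM/r, so GM = v² · r.
GM = (85570)² · 2.58e+07 m³/s² ≈ 1.889e+17 m³/s² = 1.889 × 10^17 m³/s².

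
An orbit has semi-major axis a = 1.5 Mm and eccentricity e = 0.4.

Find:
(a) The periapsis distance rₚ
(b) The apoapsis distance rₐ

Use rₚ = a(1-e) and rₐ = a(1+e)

Convert to SI: a = 1.5 Mm = 1.5e+06 m.
(a) rₚ = a(1 − e) = 1.5e+06 · (1 − 0.4) = 1.5e+06 · 0.6 ≈ 9e+05 m = 900 km.
(b) rₐ = a(1 + e) = 1.5e+06 · (1 + 0.4) = 1.5e+06 · 1.4 ≈ 2.1e+06 m = 2.1 Mm.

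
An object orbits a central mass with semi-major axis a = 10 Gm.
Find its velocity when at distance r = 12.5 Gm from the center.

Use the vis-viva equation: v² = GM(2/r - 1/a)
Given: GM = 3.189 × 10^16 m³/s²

Convert to SI: a = 10 Gm = 1e+10 m; r = 12.5 Gm = 1.25e+10 m.
Vis-viva: v = √(GM · (2/r − 1/a)).
2/r − 1/a = 2/1.25e+10 − 1/1e+10 = 6e-11 m⁻¹.
v = √(3.189e+16 · 6e-11) m/s ≈ 1383 m/s = 1.383 km/s.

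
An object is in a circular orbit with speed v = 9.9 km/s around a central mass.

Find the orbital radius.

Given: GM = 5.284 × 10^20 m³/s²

Convert to SI: v = 9.9 km/s = 9900 m/s.
For a circular orbit, v² = GM / r, so r = GM / v².
r = 5.284e+20 / (9900)² m ≈ 5.391e+12 m = 5.391 × 10^12 m.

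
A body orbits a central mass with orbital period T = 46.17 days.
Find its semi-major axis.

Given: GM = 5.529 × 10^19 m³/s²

Convert to SI: T = 46.17 days = 3.98909e+06 s.
Invert Kepler's third law: a = (GM · T² / (4π²))^(1/3).
Substituting T = 3.98909e+06 s and GM = 5.529e+19 m³/s²:
a = (5.529e+19 · (3.98909e+06)² / (4π²))^(1/3) m
a ≈ 2.814e+10 m = 2.814 × 10^10 m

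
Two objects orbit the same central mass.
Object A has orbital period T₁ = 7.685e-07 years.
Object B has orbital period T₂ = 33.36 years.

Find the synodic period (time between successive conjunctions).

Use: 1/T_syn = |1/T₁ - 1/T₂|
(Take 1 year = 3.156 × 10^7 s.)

Convert to SI: T₁ = 7.685e-07 years = 24.2539 s; T₂ = 33.36 years = 1.05284e+09 s.
T_syn = |T₁ · T₂ / (T₁ − T₂)|.
T_syn = |24.2539 · 1.05284e+09 / (24.2539 − 1.05284e+09)| s ≈ 24.25 s = 7.685e-07 years.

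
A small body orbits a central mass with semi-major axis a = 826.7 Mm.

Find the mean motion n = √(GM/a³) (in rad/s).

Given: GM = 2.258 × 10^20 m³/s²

Convert to SI: a = 826.7 Mm = 8.267e+08 m.
n = √(GM / a³).
n = √(2.258e+20 / (8.267e+08)³) rad/s ≈ 0.0006322 rad/s.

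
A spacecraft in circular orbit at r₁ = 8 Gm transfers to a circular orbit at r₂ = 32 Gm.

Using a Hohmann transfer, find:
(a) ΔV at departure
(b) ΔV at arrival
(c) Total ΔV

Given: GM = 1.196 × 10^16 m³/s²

Convert to SI: r₁ = 8 Gm = 8e+09 m; r₂ = 32 Gm = 3.2e+10 m.
Transfer semi-major axis: a_t = (r₁ + r₂)/2 = (8e+09 + 3.2e+10)/2 = 2e+10 m.
Circular speeds: v₁ = √(GM/r₁) = 1222.7 m/s, v₂ = √(GM/r₂) = 611.351 m/s.
Transfer speeds (vis-viva v² = GM(2/r − 1/a_t)): v₁ᵗ = 1546.61 m/s, v₂ᵗ = 386.652 m/s.
(a) ΔV₁ = |v₁ᵗ − v₁| ≈ 323.9 m/s = 323.9 m/s.
(b) ΔV₂ = |v₂ − v₂ᵗ| ≈ 224.7 m/s = 224.7 m/s.
(c) ΔV_total = ΔV₁ + ΔV₂ ≈ 548.6 m/s = 548.6 m/s.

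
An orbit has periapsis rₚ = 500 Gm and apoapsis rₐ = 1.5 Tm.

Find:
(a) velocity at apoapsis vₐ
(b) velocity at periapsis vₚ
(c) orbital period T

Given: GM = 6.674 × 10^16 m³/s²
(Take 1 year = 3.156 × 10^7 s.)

Convert to SI: rₚ = 500 Gm = 5e+11 m; rₐ = 1.5 Tm = 1.5e+12 m.
(a) With a = (rₚ + rₐ)/2 = 1e+12 m, vₐ = √(GM (2/rₐ − 1/a)) = √(6.674e+16 · (2/1.5e+12 − 1/1e+12)) m/s ≈ 149.2 m/s
(b) With a = (rₚ + rₐ)/2 = 1e+12 m, vₚ = √(GM (2/rₚ − 1/a)) = √(6.674e+16 · (2/5e+11 − 1/1e+12)) m/s ≈ 447.5 m/s
(c) With a = (rₚ + rₐ)/2 = 1e+12 m, T = 2π √(a³/GM) = 2π √((1e+12)³/6.674e+16) s ≈ 2.432e+10 s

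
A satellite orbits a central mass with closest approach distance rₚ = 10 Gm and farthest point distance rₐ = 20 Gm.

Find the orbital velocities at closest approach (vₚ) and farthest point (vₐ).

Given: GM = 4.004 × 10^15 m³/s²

Convert to SI: rₚ = 10 Gm = 1e+10 m; rₐ = 20 Gm = 2e+10 m.
Use the vis-viva equation v² = GM(2/r − 1/a) with a = (rₚ + rₐ)/2 = (1e+10 + 2e+10)/2 = 1.5e+10 m.
vₚ = √(GM · (2/rₚ − 1/a)) = √(4.004e+15 · (2/1e+10 − 1/1.5e+10)) m/s ≈ 730.7 m/s = 730.7 m/s.
vₐ = √(GM · (2/rₐ − 1/a)) = √(4.004e+15 · (2/2e+10 − 1/1.5e+10)) m/s ≈ 365.3 m/s = 365.3 m/s.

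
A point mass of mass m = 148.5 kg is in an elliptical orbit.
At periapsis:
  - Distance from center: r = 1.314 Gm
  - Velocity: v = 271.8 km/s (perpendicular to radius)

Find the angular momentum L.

Convert to SI: r = 1.314 Gm = 1.314e+09 m; v = 271.8 km/s = 271800 m/s.
Since v is perpendicular to r, L = m · v · r.
L = 148.5 · 271800 · 1.314e+09 kg·m²/s ≈ 5.304e+16 kg·m²/s.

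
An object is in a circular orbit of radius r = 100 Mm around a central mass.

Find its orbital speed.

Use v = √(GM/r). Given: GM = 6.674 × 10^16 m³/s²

Convert to SI: r = 100 Mm = 1e+08 m.
For a circular orbit, gravity supplies the centripetal force, so v = √(GM / r).
v = √(6.674e+16 / 1e+08) m/s ≈ 2.583e+04 m/s = 25.83 km/s.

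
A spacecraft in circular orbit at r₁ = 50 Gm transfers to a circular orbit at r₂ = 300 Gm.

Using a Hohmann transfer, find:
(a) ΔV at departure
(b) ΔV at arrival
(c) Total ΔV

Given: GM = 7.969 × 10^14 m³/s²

Convert to SI: r₁ = 50 Gm = 5e+10 m; r₂ = 300 Gm = 3e+11 m.
Transfer semi-major axis: a_t = (r₁ + r₂)/2 = (5e+10 + 3e+11)/2 = 1.75e+11 m.
Circular speeds: v₁ = √(GM/r₁) = 126.246 m/s, v₂ = √(GM/r₂) = 51.5396 m/s.
Transfer speeds (vis-viva v² = GM(2/r − 1/a_t)): v₁ᵗ = 165.295 m/s, v₂ᵗ = 27.5491 m/s.
(a) ΔV₁ = |v₁ᵗ − v₁| ≈ 39.05 m/s = 39.05 m/s.
(b) ΔV₂ = |v₂ − v₂ᵗ| ≈ 23.99 m/s = 23.99 m/s.
(c) ΔV_total = ΔV₁ + ΔV₂ ≈ 63.04 m/s = 63.04 m/s.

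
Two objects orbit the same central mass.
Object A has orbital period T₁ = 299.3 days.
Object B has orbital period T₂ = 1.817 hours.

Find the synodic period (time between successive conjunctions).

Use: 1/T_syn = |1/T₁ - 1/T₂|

Convert to SI: T₁ = 299.3 days = 2.58595e+07 s; T₂ = 1.817 hours = 6541.2 s.
T_syn = |T₁ · T₂ / (T₁ − T₂)|.
T_syn = |2.58595e+07 · 6541.2 / (2.58595e+07 − 6541.2)| s ≈ 6543 s = 1.817 hours.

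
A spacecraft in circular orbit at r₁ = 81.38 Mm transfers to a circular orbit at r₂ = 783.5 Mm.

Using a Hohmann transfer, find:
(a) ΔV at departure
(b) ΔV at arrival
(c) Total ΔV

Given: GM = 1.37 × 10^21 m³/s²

Convert to SI: r₁ = 81.38 Mm = 8.138e+07 m; r₂ = 783.5 Mm = 7.835e+08 m.
Transfer semi-major axis: a_t = (r₁ + r₂)/2 = (8.138e+07 + 7.835e+08)/2 = 4.3244e+08 m.
Circular speeds: v₁ = √(GM/r₁) = 4.103e+06 m/s, v₂ = √(GM/r₂) = 1.32233e+06 m/s.
Transfer speeds (vis-viva v² = GM(2/r − 1/a_t)): v₁ᵗ = 5.52278e+06 m/s, v₂ᵗ = 573636 m/s.
(a) ΔV₁ = |v₁ᵗ − v₁| ≈ 1.42e+06 m/s = 1420 km/s.
(b) ΔV₂ = |v₂ − v₂ᵗ| ≈ 7.487e+05 m/s = 748.7 km/s.
(c) ΔV_total = ΔV₁ + ΔV₂ ≈ 2.168e+06 m/s = 2168 km/s.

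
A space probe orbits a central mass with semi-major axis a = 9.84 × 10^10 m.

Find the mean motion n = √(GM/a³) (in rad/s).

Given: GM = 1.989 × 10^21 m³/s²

n = √(GM / a³).
n = √(1.989e+21 / (9.84e+10)³) rad/s ≈ 1.445e-06 rad/s.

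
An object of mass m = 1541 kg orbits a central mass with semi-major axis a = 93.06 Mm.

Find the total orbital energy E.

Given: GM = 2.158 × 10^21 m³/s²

Convert to SI: a = 93.06 Mm = 9.306e+07 m.
E = −GMm / (2a).
E = −2.158e+21 · 1541 / (2 · 9.306e+07) J ≈ -1.787e+16 J = -17.87 PJ.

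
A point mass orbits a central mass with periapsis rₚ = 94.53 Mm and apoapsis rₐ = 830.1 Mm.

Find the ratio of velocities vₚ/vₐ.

Convert to SI: rₚ = 94.53 Mm = 9.453e+07 m; rₐ = 830.1 Mm = 8.301e+08 m.
Conservation of angular momentum gives rₚvₚ = rₐvₐ, so vₚ/vₐ = rₐ/rₚ.
vₚ/vₐ = 8.301e+08 / 9.453e+07 ≈ 8.781.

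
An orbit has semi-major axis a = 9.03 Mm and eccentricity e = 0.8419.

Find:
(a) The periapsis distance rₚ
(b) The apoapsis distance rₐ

Convert to SI: a = 9.03 Mm = 9.03e+06 m.
(a) rₚ = a(1 − e) = 9.03e+06 · (1 − 0.8419) = 9.03e+06 · 0.1581 ≈ 1.428e+06 m = 1.428 Mm.
(b) rₐ = a(1 + e) = 9.03e+06 · (1 + 0.8419) = 9.03e+06 · 1.8419 ≈ 1.663e+07 m = 16.63 Mm.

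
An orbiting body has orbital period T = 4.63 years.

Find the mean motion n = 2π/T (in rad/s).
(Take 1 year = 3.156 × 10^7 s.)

Convert to SI: T = 4.63 years = 1.46123e+08 s.
n = 2π / T.
n = 2π / 1.46123e+08 s ≈ 4.3e-08 rad/s.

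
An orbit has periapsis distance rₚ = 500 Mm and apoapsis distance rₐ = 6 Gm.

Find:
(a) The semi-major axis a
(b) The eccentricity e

Convert to SI: rₚ = 500 Mm = 5e+08 m; rₐ = 6 Gm = 6e+09 m.
(a) a = (rₚ + rₐ) / 2 = (5e+08 + 6e+09) / 2 ≈ 3.25e+09 m = 3.25 Gm.
(b) e = (rₐ − rₚ) / (rₐ + rₚ) = (6e+09 − 5e+08) / (6e+09 + 5e+08) ≈ 0.8462.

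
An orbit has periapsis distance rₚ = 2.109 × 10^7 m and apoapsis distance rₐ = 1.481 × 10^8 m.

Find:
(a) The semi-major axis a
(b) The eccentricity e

(a) a = (rₚ + rₐ) / 2 = (2.109e+07 + 1.481e+08) / 2 ≈ 8.46e+07 m = 8.46 × 10^7 m.
(b) e = (rₐ − rₚ) / (rₐ + rₚ) = (1.481e+08 − 2.109e+07) / (1.481e+08 + 2.109e+07) ≈ 0.7507.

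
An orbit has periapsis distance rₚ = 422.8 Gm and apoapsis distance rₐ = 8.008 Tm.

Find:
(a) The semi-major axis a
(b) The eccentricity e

Convert to SI: rₚ = 422.8 Gm = 4.228e+11 m; rₐ = 8.008 Tm = 8.008e+12 m.
(a) a = (rₚ + rₐ) / 2 = (4.228e+11 + 8.008e+12) / 2 ≈ 4.215e+12 m = 4.215 Tm.
(b) e = (rₐ − rₚ) / (rₐ + rₚ) = (8.008e+12 − 4.228e+11) / (8.008e+12 + 4.228e+11) ≈ 0.8997.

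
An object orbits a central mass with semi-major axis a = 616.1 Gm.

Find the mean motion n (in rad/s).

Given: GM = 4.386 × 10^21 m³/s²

Convert to SI: a = 616.1 Gm = 6.161e+11 m.
n = √(GM / a³).
n = √(4.386e+21 / (6.161e+11)³) rad/s ≈ 1.369e-07 rad/s.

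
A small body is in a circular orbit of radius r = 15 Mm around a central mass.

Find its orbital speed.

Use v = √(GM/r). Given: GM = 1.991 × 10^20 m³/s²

Convert to SI: r = 15 Mm = 1.5e+07 m.
For a circular orbit, gravity supplies the centripetal force, so v = √(GM / r).
v = √(1.991e+20 / 1.5e+07) m/s ≈ 3.643e+06 m/s = 3643 km/s.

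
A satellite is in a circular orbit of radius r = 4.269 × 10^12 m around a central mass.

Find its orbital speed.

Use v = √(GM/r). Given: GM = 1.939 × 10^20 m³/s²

For a circular orbit, gravity supplies the centripetal force, so v = √(GM / r).
v = √(1.939e+20 / 4.269e+12) m/s ≈ 6739 m/s = 6.739 km/s.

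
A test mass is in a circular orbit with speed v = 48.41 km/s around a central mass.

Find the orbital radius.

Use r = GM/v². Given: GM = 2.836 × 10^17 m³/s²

Convert to SI: v = 48.41 km/s = 48410 m/s.
For a circular orbit, v² = GM / r, so r = GM / v².
r = 2.836e+17 / (48410)² m ≈ 1.21e+08 m = 1.21 × 10^8 m.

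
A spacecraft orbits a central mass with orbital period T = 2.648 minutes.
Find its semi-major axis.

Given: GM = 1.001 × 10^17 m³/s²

Convert to SI: T = 2.648 minutes = 158.88 s.
Invert Kepler's third law: a = (GM · T² / (4π²))^(1/3).
Substituting T = 158.88 s and GM = 1.001e+17 m³/s²:
a = (1.001e+17 · (158.88)² / (4π²))^(1/3) m
a ≈ 4e+06 m = 4 Mm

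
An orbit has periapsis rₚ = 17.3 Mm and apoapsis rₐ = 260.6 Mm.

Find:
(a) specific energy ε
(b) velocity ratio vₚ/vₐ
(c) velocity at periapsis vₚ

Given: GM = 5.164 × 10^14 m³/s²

Convert to SI: rₚ = 17.3 Mm = 1.73e+07 m; rₐ = 260.6 Mm = 2.606e+08 m.
(a) With a = (rₚ + rₐ)/2 = 1.3895e+08 m, ε = −GM/(2a) = −5.164e+14/(2 · 1.3895e+08) J/kg ≈ -1.858e+06 J/kg
(b) Conservation of angular momentum (rₚvₚ = rₐvₐ) gives vₚ/vₐ = rₐ/rₚ = 2.606e+08/1.73e+07 ≈ 15.06
(c) With a = (rₚ + rₐ)/2 = 1.3895e+08 m, vₚ = √(GM (2/rₚ − 1/a)) = √(5.164e+14 · (2/1.73e+07 − 1/1.3895e+08)) m/s ≈ 7482 m/s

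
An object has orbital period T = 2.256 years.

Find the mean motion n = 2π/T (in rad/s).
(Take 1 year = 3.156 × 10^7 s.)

Convert to SI: T = 2.256 years = 7.11994e+07 s.
n = 2π / T.
n = 2π / 7.11994e+07 s ≈ 8.825e-08 rad/s.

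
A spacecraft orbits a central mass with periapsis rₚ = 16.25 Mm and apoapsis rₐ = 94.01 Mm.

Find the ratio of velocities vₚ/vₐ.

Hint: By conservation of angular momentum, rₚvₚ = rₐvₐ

Convert to SI: rₚ = 16.25 Mm = 1.625e+07 m; rₐ = 94.01 Mm = 9.401e+07 m.
Conservation of angular momentum gives rₚvₚ = rₐvₐ, so vₚ/vₐ = rₐ/rₚ.
vₚ/vₐ = 9.401e+07 / 1.625e+07 ≈ 5.785.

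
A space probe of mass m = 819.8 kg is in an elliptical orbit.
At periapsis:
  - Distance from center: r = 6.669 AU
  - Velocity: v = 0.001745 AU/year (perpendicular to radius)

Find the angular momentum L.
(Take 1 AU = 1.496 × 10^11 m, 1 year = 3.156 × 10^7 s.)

Convert to SI: r = 6.669 AU = 9.97682e+11 m; v = 0.001745 AU/year = 8.27161 m/s.
Since v is perpendicular to r, L = m · v · r.
L = 819.8 · 8.27161 · 9.97682e+11 kg·m²/s ≈ 6.765e+15 kg·m²/s.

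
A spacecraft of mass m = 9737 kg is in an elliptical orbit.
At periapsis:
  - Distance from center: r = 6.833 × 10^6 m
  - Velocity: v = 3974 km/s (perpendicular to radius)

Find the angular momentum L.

Convert to SI: v = 3974 km/s = 3.974e+06 m/s.
Since v is perpendicular to r, L = m · v · r.
L = 9737 · 3.974e+06 · 6.833e+06 kg·m²/s ≈ 2.644e+17 kg·m²/s.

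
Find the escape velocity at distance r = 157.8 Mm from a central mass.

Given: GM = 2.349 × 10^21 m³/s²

Convert to SI: r = 157.8 Mm = 1.578e+08 m.
Escape velocity comes from setting total energy to zero: ½v² − GM/r = 0 ⇒ v_esc = √(2GM / r).
v_esc = √(2 · 2.349e+21 / 1.578e+08) m/s ≈ 5.456e+06 m/s = 5456 km/s.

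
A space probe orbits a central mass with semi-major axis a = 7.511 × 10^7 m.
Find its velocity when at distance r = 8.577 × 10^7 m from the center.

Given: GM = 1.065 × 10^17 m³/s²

Vis-viva: v = √(GM · (2/r − 1/a)).
2/r − 1/a = 2/8.577e+07 − 1/7.511e+07 = 1.00044e-08 m⁻¹.
v = √(1.065e+17 · 1.00044e-08) m/s ≈ 3.264e+04 m/s = 32.64 km/s.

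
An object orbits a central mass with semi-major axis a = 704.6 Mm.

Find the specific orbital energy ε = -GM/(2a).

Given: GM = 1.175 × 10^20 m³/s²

Convert to SI: a = 704.6 Mm = 7.046e+08 m.
ε = −GM / (2a).
ε = −1.175e+20 / (2 · 7.046e+08) J/kg ≈ -8.338e+10 J/kg = -83.38 GJ/kg.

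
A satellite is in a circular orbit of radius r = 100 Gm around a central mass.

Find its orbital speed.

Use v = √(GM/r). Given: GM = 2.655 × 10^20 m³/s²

Convert to SI: r = 100 Gm = 1e+11 m.
For a circular orbit, gravity supplies the centripetal force, so v = √(GM / r).
v = √(2.655e+20 / 1e+11) m/s ≈ 5.153e+04 m/s = 51.53 km/s.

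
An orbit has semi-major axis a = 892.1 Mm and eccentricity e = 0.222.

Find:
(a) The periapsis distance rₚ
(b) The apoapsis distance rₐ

Convert to SI: a = 892.1 Mm = 8.921e+08 m.
(a) rₚ = a(1 − e) = 8.921e+08 · (1 − 0.222) = 8.921e+08 · 0.778 ≈ 6.941e+08 m = 694.1 Mm.
(b) rₐ = a(1 + e) = 8.921e+08 · (1 + 0.222) = 8.921e+08 · 1.222 ≈ 1.09e+09 m = 1.09 Gm.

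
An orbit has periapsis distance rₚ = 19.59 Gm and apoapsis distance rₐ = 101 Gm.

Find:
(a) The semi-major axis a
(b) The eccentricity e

Convert to SI: rₚ = 19.59 Gm = 1.959e+10 m; rₐ = 101 Gm = 1.01e+11 m.
(a) a = (rₚ + rₐ) / 2 = (1.959e+10 + 1.01e+11) / 2 ≈ 6.03e+10 m = 60.3 Gm.
(b) e = (rₐ − rₚ) / (rₐ + rₚ) = (1.01e+11 − 1.959e+10) / (1.01e+11 + 1.959e+10) ≈ 0.6751.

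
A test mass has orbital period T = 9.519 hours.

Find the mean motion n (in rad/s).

Convert to SI: T = 9.519 hours = 34268.4 s.
n = 2π / T.
n = 2π / 34268.4 s ≈ 0.0001834 rad/s.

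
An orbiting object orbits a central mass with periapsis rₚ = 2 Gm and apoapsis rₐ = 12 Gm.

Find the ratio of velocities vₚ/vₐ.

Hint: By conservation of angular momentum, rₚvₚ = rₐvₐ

Convert to SI: rₚ = 2 Gm = 2e+09 m; rₐ = 12 Gm = 1.2e+10 m.
Conservation of angular momentum gives rₚvₚ = rₐvₐ, so vₚ/vₐ = rₐ/rₚ.
vₚ/vₐ = 1.2e+10 / 2e+09 ≈ 6.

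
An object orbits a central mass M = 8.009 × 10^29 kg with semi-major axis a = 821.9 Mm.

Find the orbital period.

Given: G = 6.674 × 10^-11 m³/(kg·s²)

Convert to SI: a = 821.9 Mm = 8.219e+08 m.
GM = G · M = 6.674e-11 · 8.009e+29 = 5.34521e+19 m³/s².
Kepler's third law: T = 2π √(a³ / GM).
Substituting a = 8.219e+08 m and GM = 5.34521e+19 m³/s²:
T = 2π √((8.219e+08)³ / 5.34521e+19) s
T ≈ 2.025e+04 s = 5.625 hours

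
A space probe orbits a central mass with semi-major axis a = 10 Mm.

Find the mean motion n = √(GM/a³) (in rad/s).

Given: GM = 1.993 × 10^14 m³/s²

Convert to SI: a = 10 Mm = 1e+07 m.
n = √(GM / a³).
n = √(1.993e+14 / (1e+07)³) rad/s ≈ 0.0004464 rad/s.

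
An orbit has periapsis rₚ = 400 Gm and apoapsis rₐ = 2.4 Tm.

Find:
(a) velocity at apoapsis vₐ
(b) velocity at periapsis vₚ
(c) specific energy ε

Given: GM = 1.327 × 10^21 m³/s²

Convert to SI: rₚ = 400 Gm = 4e+11 m; rₐ = 2.4 Tm = 2.4e+12 m.
(a) With a = (rₚ + rₐ)/2 = 1.4e+12 m, vₐ = √(GM (2/rₐ − 1/a)) = √(1.327e+21 · (2/2.4e+12 − 1/1.4e+12)) m/s ≈ 1.257e+04 m/s
(b) With a = (rₚ + rₐ)/2 = 1.4e+12 m, vₚ = √(GM (2/rₚ − 1/a)) = √(1.327e+21 · (2/4e+11 − 1/1.4e+12)) m/s ≈ 7.541e+04 m/s
(c) With a = (rₚ + rₐ)/2 = 1.4e+12 m, ε = −GM/(2a) = −1.327e+21/(2 · 1.4e+12) J/kg ≈ -4.739e+08 J/kg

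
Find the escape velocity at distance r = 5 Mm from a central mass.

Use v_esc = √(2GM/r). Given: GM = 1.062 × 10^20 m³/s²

Convert to SI: r = 5 Mm = 5e+06 m.
Escape velocity comes from setting total energy to zero: ½v² − GM/r = 0 ⇒ v_esc = √(2GM / r).
v_esc = √(2 · 1.062e+20 / 5e+06) m/s ≈ 6.518e+06 m/s = 6518 km/s.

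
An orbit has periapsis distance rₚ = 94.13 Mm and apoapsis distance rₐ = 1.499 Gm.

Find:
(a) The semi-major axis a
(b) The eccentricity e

Convert to SI: rₚ = 94.13 Mm = 9.413e+07 m; rₐ = 1.499 Gm = 1.499e+09 m.
(a) a = (rₚ + rₐ) / 2 = (9.413e+07 + 1.499e+09) / 2 ≈ 7.966e+08 m = 796.6 Mm.
(b) e = (rₐ − rₚ) / (rₐ + rₚ) = (1.499e+09 − 9.413e+07) / (1.499e+09 + 9.413e+07) ≈ 0.8818.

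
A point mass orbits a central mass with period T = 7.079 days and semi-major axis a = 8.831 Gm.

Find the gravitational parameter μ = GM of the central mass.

Convert to SI: T = 7.079 days = 611626 s; a = 8.831 Gm = 8.831e+09 m.
GM = 4π² · a³ / T².
GM = 4π² · (8.831e+09)³ / (611626)² m³/s² ≈ 7.268e+19 m³/s² = 7.268 × 10^19 m³/s².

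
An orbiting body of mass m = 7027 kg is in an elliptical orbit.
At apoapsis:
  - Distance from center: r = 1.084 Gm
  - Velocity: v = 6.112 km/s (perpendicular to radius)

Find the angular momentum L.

Convert to SI: r = 1.084 Gm = 1.084e+09 m; v = 6.112 km/s = 6112 m/s.
Since v is perpendicular to r, L = m · v · r.
L = 7027 · 6112 · 1.084e+09 kg·m²/s ≈ 4.656e+16 kg·m²/s.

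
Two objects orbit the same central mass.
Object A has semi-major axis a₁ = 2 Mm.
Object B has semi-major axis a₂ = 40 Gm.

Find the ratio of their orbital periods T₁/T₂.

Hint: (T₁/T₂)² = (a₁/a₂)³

Convert to SI: a₁ = 2 Mm = 2e+06 m; a₂ = 40 Gm = 4e+10 m.
From Kepler's third law, (T₁/T₂)² = (a₁/a₂)³, so T₁/T₂ = (a₁/a₂)^(3/2).
a₁/a₂ = 2e+06 / 4e+10 = 5e-05.
T₁/T₂ = (5e-05)^(3/2) ≈ 3.536e-07.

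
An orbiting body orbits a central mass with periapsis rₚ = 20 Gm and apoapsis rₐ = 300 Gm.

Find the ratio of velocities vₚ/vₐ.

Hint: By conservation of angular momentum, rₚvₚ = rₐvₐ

Convert to SI: rₚ = 20 Gm = 2e+10 m; rₐ = 300 Gm = 3e+11 m.
Conservation of angular momentum gives rₚvₚ = rₐvₐ, so vₚ/vₐ = rₐ/rₚ.
vₚ/vₐ = 3e+11 / 2e+10 ≈ 15.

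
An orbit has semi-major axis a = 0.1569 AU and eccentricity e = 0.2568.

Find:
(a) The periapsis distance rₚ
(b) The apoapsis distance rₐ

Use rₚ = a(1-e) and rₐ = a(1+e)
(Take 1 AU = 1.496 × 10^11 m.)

Convert to SI: a = 0.1569 AU = 2.34722e+10 m.
(a) rₚ = a(1 − e) = 2.34722e+10 · (1 − 0.2568) = 2.34722e+10 · 0.7432 ≈ 1.744e+10 m = 0.1166 AU.
(b) rₐ = a(1 + e) = 2.34722e+10 · (1 + 0.2568) = 2.34722e+10 · 1.2568 ≈ 2.95e+10 m = 0.1972 AU.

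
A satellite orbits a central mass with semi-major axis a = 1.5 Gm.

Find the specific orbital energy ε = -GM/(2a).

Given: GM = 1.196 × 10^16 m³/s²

Convert to SI: a = 1.5 Gm = 1.5e+09 m.
ε = −GM / (2a).
ε = −1.196e+16 / (2 · 1.5e+09) J/kg ≈ -3.987e+06 J/kg = -3.987 MJ/kg.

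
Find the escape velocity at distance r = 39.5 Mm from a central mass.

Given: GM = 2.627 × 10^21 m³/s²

Convert to SI: r = 39.5 Mm = 3.95e+07 m.
Escape velocity comes from setting total energy to zero: ½v² − GM/r = 0 ⇒ v_esc = √(2GM / r).
v_esc = √(2 · 2.627e+21 / 3.95e+07) m/s ≈ 1.153e+07 m/s = 1.153e+04 km/s.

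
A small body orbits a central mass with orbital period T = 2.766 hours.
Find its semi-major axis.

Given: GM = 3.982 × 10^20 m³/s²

Convert to SI: T = 2.766 hours = 9957.6 s.
Invert Kepler's third law: a = (GM · T² / (4π²))^(1/3).
Substituting T = 9957.6 s and GM = 3.982e+20 m³/s²:
a = (3.982e+20 · (9957.6)² / (4π²))^(1/3) m
a ≈ 1e+09 m = 1 Gm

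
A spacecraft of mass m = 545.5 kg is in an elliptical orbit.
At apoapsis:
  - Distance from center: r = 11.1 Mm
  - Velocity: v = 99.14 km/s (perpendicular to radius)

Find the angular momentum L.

Convert to SI: r = 11.1 Mm = 1.11e+07 m; v = 99.14 km/s = 99140 m/s.
Since v is perpendicular to r, L = m · v · r.
L = 545.5 · 99140 · 1.11e+07 kg·m²/s ≈ 6.003e+14 kg·m²/s.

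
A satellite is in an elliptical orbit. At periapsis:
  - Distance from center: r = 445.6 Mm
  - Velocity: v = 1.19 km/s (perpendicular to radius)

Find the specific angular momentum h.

Convert to SI: r = 445.6 Mm = 4.456e+08 m; v = 1.19 km/s = 1190 m/s.
With v perpendicular to r, h = r · v.
h = 4.456e+08 · 1190 m²/s ≈ 5.303e+11 m²/s.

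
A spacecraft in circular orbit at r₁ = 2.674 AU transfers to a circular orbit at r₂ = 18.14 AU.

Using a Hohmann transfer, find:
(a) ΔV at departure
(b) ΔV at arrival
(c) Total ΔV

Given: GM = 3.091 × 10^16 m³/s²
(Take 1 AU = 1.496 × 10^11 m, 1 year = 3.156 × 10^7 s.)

Convert to SI: r₁ = 2.674 AU = 4.0003e+11 m; r₂ = 18.14 AU = 2.71374e+12 m.
Transfer semi-major axis: a_t = (r₁ + r₂)/2 = (4.0003e+11 + 2.71374e+12)/2 = 1.55689e+12 m.
Circular speeds: v₁ = √(GM/r₁) = 277.973 m/s, v₂ = √(GM/r₂) = 106.725 m/s.
Transfer speeds (vis-viva v² = GM(2/r − 1/a_t)): v₁ᵗ = 366.994 m/s, v₂ᵗ = 54.0982 m/s.
(a) ΔV₁ = |v₁ᵗ − v₁| ≈ 89.02 m/s = 0.01878 AU/year.
(b) ΔV₂ = |v₂ − v₂ᵗ| ≈ 52.63 m/s = 0.0111 AU/year.
(c) ΔV_total = ΔV₁ + ΔV₂ ≈ 141.6 m/s = 0.02988 AU/year.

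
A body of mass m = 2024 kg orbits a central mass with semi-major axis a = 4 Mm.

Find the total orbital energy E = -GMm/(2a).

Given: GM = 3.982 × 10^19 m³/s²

Convert to SI: a = 4 Mm = 4e+06 m.
E = −GMm / (2a).
E = −3.982e+19 · 2024 / (2 · 4e+06) J ≈ -1.007e+16 J = -10.07 PJ.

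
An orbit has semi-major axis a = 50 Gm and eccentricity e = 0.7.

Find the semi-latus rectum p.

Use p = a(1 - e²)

Convert to SI: a = 50 Gm = 5e+10 m.
p = a (1 − e²).
p = 5e+10 · (1 − (0.7)²) = 5e+10 · 0.51 ≈ 2.55e+10 m = 25.5 Gm.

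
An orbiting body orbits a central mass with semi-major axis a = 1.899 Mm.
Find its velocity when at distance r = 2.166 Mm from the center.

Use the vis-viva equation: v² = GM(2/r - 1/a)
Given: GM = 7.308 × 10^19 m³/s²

Convert to SI: a = 1.899 Mm = 1.899e+06 m; r = 2.166 Mm = 2.166e+06 m.
Vis-viva: v = √(GM · (2/r − 1/a)).
2/r − 1/a = 2/2.166e+06 − 1/1.899e+06 = 3.96768e-07 m⁻¹.
v = √(7.308e+19 · 3.96768e-07) m/s ≈ 5.385e+06 m/s = 5385 km/s.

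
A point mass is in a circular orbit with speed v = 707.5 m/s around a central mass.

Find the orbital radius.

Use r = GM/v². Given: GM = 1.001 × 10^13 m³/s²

For a circular orbit, v² = GM / r, so r = GM / v².
r = 1.001e+13 / (707.5)² m ≈ 2e+07 m = 20 Mm.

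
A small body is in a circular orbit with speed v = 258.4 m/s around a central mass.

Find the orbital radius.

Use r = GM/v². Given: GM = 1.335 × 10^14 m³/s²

For a circular orbit, v² = GM / r, so r = GM / v².
r = 1.335e+14 / (258.4)² m ≈ 1.999e+09 m = 1.999 Gm.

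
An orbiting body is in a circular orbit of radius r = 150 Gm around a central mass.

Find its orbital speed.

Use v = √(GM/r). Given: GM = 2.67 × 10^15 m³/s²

Convert to SI: r = 150 Gm = 1.5e+11 m.
For a circular orbit, gravity supplies the centripetal force, so v = √(GM / r).
v = √(2.67e+15 / 1.5e+11) m/s ≈ 133.4 m/s = 133.4 m/s.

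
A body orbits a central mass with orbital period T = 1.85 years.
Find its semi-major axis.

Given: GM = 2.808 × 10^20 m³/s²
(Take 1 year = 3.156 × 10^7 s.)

Convert to SI: T = 1.85 years = 5.8386e+07 s.
Invert Kepler's third law: a = (GM · T² / (4π²))^(1/3).
Substituting T = 5.8386e+07 s and GM = 2.808e+20 m³/s²:
a = (2.808e+20 · (5.8386e+07)² / (4π²))^(1/3) m
a ≈ 2.894e+11 m = 289.4 Gm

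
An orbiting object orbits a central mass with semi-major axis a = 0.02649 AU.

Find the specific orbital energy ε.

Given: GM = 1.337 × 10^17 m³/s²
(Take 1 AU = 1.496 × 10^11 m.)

Convert to SI: a = 0.02649 AU = 3.9629e+09 m.
ε = −GM / (2a).
ε = −1.337e+17 / (2 · 3.9629e+09) J/kg ≈ -1.687e+07 J/kg = -16.87 MJ/kg.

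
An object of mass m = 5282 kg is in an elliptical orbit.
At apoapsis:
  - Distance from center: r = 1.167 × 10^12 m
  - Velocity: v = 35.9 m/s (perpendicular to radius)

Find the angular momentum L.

Since v is perpendicular to r, L = m · v · r.
L = 5282 · 35.9 · 1.167e+12 kg·m²/s ≈ 2.213e+17 kg·m²/s.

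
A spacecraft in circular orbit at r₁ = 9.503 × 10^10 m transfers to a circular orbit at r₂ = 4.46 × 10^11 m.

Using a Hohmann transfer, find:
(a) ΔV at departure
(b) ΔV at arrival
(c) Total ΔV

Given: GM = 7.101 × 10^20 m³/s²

Transfer semi-major axis: a_t = (r₁ + r₂)/2 = (9.503e+10 + 4.46e+11)/2 = 2.70515e+11 m.
Circular speeds: v₁ = √(GM/r₁) = 86442.9 m/s, v₂ = √(GM/r₂) = 39901.8 m/s.
Transfer speeds (vis-viva v² = GM(2/r − 1/a_t)): v₁ᵗ = 110994 m/s, v₂ᵗ = 23649.8 m/s.
(a) ΔV₁ = |v₁ᵗ − v₁| ≈ 2.455e+04 m/s = 24.55 km/s.
(b) ΔV₂ = |v₂ − v₂ᵗ| ≈ 1.625e+04 m/s = 16.25 km/s.
(c) ΔV_total = ΔV₁ + ΔV₂ ≈ 4.08e+04 m/s = 40.8 km/s.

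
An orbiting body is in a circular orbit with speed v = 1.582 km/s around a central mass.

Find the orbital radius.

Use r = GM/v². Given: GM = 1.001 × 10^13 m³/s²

Convert to SI: v = 1.582 km/s = 1582 m/s.
For a circular orbit, v² = GM / r, so r = GM / v².
r = 1.001e+13 / (1582)² m ≈ 4e+06 m = 4 Mm.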